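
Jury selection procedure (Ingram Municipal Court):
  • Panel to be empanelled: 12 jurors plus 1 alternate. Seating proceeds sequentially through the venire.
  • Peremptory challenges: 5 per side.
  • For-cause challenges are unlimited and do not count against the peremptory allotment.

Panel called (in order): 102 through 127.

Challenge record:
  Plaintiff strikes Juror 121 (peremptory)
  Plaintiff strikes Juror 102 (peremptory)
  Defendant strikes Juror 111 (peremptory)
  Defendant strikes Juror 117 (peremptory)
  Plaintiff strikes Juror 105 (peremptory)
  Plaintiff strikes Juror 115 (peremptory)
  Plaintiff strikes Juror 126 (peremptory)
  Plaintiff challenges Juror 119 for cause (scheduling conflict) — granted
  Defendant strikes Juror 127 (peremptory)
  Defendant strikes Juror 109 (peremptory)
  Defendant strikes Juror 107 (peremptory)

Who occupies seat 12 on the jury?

122

Removed: #102, #105, #107, #109, #111, #115, #117, #119, #121, #126, #127.
Filling seats in venire order through position 12: #103, #104, #106, #108, #110, #112, #113, #114, #116, #118, #120, #122.
So seat 12 is #122.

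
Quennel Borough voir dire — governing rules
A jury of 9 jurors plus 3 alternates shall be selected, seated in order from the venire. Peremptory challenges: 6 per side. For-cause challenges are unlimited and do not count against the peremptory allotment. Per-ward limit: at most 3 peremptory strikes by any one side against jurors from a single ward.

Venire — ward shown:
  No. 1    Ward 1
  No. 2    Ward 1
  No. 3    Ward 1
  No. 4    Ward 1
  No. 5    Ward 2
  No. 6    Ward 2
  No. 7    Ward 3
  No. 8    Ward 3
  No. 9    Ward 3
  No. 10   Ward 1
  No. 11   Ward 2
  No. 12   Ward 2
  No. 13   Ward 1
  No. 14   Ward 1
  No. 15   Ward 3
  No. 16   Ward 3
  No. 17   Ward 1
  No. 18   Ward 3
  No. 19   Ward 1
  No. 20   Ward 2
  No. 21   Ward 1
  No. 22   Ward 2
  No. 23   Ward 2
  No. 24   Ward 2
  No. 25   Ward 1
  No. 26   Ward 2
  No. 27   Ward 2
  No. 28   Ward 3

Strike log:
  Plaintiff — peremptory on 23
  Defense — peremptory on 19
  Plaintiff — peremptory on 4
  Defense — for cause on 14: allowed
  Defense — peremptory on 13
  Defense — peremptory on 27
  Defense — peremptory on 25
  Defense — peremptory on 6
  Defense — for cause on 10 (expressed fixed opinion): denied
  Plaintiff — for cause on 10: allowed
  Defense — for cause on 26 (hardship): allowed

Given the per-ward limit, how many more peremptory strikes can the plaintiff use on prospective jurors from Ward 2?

2

Plaintiff peremptories so far: #23, #4 — 2 of 6 used, 4 left overall.
Against Ward 2: #23 — 1 used; per-ward cap 3 leaves 2.
Binding limit: min(4, 2) = 2.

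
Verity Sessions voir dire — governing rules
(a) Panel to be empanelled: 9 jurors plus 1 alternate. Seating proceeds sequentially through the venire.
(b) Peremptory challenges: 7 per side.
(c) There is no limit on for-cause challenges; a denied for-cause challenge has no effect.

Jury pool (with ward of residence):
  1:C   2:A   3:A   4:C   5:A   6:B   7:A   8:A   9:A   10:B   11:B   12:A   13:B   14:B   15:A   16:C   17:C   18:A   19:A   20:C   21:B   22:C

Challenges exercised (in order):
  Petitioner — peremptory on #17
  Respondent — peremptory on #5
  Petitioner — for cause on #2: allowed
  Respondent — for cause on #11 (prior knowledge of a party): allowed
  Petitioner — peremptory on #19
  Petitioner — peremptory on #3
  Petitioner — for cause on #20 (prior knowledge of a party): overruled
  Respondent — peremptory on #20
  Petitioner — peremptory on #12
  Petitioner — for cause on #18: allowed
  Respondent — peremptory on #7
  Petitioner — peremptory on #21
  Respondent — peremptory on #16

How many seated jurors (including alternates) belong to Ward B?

4

Removed: #2, #3, #5, #7, #11, #12, #16, #17, #18, #19, #20, #21.
Seated (10 incl. alternates): #1, #4, #6, #8, #9, #10, #13, #14, #15, #22.
Of those, in Ward B: #6, #10, #13, #14 → 4.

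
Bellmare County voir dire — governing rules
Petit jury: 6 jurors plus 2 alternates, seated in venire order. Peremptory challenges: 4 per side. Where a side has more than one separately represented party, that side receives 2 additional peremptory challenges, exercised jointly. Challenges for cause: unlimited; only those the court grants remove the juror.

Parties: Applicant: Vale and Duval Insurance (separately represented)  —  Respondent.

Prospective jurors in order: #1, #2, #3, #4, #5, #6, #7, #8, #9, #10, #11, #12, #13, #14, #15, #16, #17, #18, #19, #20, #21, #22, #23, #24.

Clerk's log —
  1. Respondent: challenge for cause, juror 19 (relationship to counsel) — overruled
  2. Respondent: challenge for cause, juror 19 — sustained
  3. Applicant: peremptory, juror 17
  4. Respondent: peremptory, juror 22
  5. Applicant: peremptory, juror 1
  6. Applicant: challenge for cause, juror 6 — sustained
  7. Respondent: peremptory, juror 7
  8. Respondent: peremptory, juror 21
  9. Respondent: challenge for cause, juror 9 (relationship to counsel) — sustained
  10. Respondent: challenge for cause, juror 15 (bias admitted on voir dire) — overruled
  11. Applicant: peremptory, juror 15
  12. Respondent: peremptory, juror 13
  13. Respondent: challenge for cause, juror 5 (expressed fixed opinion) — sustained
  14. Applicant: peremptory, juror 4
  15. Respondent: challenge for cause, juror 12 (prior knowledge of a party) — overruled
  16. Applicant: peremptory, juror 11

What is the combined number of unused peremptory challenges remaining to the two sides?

1

Applicant allotment: 4 base + 2 multi-party = 6. Respondent allotment: 4.
Applicant peremptories used: #17, #1, #15, #4, #11 — 5 (the for-cause on #6 doesn't count).
Respondent peremptories used: #22, #7, #21, #13 — 4 (for-cause on #19, #19, #9, #15, #5, #12 don't count).
Remaining: (6 − 5) + (4 − 4) = 1.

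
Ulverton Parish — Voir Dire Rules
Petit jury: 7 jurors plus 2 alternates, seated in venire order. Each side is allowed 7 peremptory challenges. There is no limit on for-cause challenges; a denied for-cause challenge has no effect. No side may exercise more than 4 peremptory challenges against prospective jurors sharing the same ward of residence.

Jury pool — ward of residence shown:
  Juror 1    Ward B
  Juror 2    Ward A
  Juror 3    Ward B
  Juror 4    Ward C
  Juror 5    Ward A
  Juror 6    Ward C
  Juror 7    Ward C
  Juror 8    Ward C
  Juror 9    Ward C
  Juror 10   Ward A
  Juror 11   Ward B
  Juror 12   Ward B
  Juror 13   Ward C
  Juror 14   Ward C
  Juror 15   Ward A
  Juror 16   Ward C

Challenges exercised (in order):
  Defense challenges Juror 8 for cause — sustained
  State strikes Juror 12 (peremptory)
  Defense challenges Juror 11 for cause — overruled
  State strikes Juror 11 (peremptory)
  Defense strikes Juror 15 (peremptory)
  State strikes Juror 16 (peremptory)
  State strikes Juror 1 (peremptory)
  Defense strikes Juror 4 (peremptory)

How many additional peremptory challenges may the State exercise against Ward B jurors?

State peremptories so far: #12, #11, #16, #1 — 4 of 7 used, 3 left overall.
Against Ward B: #12, #11, #1 — 3 used; per-ward cap 4 leaves 1.
Binding limit: min(3, 1) = 1.

1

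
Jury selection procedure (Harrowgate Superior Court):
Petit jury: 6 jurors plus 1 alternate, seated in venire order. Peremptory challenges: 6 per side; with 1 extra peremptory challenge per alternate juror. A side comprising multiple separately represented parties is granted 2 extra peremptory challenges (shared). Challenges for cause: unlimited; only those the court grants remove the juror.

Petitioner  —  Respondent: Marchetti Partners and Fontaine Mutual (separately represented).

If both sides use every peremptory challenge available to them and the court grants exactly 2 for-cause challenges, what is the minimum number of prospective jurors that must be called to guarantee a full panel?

Seats to fill: 6 + 1 alternates = 7.
Peremptories — Petitioner: 6 + 1×1 = 7; Respondent: 6 + 1×1 + 2 = 9; total 16.
For-cause removals: 2.
Minimum venire: 7 + 16 + 2 = 25.

25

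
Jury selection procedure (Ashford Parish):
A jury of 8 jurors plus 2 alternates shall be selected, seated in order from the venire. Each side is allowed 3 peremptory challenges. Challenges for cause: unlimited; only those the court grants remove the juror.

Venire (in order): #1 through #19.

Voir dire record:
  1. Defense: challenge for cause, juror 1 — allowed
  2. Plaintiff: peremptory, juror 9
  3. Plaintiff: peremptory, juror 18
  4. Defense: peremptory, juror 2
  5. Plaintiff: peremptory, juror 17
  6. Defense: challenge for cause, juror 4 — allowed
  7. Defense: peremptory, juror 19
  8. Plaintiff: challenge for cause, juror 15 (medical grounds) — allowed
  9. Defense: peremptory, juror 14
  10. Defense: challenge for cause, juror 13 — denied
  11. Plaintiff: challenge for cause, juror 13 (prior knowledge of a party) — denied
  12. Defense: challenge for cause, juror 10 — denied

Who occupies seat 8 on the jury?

12

Removed: #1, #2, #4, #9, #14, #15, #17, #18, #19. (#10, #13 stay — for-cause denied.)
Seating in order: seats 1–8 → #3, #5, #6, #7, #8, #10, #11, #12; alternates → #13, #16.
So seat 8 is #12.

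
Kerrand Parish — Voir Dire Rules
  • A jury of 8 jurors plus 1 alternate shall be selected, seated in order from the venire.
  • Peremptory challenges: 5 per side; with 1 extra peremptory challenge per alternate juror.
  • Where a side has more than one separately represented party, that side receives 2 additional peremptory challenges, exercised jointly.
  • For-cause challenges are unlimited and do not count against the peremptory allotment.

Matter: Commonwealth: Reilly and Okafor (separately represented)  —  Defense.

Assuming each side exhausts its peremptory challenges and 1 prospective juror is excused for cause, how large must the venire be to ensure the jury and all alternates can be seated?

Seats to fill: 8 + 1 alternates = 9.
Peremptories — Commonwealth: 5 + 1×1 + 2 = 8; Defense: 5 + 1×1 = 6; total 14.
For-cause removals: 1.
Minimum venire: 9 + 14 + 1 = 24.

24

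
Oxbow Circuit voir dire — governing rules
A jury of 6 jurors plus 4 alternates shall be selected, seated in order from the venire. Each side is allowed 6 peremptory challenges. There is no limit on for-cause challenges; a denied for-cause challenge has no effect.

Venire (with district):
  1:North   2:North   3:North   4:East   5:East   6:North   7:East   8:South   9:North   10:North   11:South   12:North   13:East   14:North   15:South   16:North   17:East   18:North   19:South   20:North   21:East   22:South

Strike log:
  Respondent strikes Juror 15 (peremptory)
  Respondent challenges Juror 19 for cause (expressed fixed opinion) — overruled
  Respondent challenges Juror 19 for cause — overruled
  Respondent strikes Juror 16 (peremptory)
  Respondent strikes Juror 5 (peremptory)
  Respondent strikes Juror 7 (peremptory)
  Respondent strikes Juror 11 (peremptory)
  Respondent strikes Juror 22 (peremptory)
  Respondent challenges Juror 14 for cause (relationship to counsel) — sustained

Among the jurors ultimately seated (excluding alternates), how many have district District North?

4

Removed: #5, #7, #11, #14, #15, #16, #22.
Seated jurors 1–6: #1, #2, #3, #4, #6, #8 (alternates #9, #10, #12, #13 not counted).
Of those, in District North: #1, #2, #3, #6 → 4.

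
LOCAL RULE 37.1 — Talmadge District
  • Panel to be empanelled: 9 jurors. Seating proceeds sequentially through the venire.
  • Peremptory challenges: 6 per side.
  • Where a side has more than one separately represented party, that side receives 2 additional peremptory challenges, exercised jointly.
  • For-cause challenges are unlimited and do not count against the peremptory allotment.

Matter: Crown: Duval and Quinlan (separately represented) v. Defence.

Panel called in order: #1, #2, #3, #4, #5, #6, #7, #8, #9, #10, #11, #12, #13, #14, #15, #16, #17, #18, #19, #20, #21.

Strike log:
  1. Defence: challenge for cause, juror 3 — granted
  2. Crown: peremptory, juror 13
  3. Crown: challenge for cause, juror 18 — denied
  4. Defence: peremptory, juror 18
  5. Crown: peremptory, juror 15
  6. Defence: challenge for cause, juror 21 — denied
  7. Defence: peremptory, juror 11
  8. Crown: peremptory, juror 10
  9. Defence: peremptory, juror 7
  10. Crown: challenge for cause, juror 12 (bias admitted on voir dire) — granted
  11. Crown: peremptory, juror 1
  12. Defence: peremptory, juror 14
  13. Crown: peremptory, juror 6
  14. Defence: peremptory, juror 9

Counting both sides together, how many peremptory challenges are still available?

4

Crown allotment: 6 base + 2 multi-party = 8. Defence allotment: 6.
Crown peremptories used: #13, #15, #10, #1, #6 — 5 (for-cause on #18, #12 don't count).
Defence peremptories used: #18, #11, #7, #14, #9 — 5 (for-cause on #3, #21 don't count).
Remaining: (8 − 5) + (6 − 5) = 4.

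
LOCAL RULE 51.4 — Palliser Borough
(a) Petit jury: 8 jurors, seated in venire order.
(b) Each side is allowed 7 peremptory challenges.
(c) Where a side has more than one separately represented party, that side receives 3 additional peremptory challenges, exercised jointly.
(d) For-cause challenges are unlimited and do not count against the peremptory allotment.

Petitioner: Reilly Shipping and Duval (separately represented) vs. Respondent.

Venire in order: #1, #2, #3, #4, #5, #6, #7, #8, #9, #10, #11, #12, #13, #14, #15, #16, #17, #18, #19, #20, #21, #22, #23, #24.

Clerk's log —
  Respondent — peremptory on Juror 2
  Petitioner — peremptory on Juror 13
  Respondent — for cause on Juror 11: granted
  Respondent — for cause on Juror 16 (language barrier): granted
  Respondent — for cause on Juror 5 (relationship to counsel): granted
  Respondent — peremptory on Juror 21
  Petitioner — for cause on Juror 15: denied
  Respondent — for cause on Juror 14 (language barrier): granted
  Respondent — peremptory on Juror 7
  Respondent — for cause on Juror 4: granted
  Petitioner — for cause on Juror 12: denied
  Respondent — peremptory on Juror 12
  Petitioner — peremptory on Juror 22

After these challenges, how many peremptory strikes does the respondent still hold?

3

Respondent allotment: 7.
Respondent peremptories used: #2, #21, #7, #12 — 4 (for-cause on #11, #16, #5, #14, #4 don't count).
Remaining: 7 − 4 = 3.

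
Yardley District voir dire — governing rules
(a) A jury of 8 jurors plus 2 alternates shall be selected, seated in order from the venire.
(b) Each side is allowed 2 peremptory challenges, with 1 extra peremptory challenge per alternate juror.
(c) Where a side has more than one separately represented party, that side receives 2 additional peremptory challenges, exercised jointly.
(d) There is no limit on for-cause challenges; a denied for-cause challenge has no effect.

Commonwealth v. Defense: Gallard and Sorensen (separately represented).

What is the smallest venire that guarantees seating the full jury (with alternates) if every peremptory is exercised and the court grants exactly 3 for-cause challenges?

23

Seats to fill: 8 + 2 alternates = 10.
Peremptories — Commonwealth: 2 + 1×2 = 4; Defense: 2 + 1×2 + 2 = 6; total 10.
For-cause removals: 3.
Minimum venire: 10 + 10 + 3 = 23.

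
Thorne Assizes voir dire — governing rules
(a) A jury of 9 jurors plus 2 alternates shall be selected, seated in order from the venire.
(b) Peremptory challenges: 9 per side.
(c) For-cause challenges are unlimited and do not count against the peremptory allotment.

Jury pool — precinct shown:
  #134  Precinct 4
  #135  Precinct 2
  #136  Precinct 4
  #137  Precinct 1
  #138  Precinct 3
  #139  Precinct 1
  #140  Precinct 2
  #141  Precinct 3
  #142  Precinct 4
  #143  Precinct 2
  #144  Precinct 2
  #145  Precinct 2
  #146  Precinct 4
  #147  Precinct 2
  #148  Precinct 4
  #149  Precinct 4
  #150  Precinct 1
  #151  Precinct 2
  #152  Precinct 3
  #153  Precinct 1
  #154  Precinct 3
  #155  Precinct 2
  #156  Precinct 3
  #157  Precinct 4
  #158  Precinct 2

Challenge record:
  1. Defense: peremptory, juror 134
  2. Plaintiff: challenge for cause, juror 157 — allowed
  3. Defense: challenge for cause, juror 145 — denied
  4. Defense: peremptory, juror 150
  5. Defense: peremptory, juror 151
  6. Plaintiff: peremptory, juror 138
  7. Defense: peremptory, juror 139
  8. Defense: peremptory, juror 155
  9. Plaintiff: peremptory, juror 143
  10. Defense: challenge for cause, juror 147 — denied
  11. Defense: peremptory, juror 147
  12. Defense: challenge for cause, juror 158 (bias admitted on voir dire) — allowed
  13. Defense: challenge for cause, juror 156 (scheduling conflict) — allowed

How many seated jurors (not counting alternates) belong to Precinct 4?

Removed: #134, #138, #139, #143, #147, #150, #151, #155, #156, #157, #158.
Seated jurors 1–9: #135, #136, #137, #140, #141, #142, #144, #145, #146 (alternates #148, #149 not counted).
Of those, in Precinct 4: #136, #142, #146 → 3.

3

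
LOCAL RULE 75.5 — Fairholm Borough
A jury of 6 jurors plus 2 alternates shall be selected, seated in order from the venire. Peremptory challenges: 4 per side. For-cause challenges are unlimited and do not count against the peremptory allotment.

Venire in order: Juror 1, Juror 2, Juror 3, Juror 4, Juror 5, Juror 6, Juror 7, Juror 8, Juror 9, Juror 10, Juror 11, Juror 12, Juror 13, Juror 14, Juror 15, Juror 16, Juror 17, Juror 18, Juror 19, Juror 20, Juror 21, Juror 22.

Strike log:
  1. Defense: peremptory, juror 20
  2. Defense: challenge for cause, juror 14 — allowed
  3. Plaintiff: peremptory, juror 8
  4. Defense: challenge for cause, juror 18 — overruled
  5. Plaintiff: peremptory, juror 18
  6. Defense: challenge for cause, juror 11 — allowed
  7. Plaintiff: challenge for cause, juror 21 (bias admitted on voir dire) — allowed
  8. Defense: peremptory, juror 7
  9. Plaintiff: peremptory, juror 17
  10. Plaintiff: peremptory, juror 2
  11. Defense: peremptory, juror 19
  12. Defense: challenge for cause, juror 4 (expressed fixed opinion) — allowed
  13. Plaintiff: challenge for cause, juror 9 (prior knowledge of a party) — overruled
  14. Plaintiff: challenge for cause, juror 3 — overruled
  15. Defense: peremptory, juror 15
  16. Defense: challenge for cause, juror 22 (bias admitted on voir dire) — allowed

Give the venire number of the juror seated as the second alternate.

Removed: #2, #4, #7, #8, #11, #14, #15, #17, #18, #19, #20, #21, #22. (#3, #9 stay — for-cause denied.)
Seating in order: seats 1–6 → #1, #3, #5, #6, #9, #10; alternates → #12, #13.
So alternate 2 is #13.

13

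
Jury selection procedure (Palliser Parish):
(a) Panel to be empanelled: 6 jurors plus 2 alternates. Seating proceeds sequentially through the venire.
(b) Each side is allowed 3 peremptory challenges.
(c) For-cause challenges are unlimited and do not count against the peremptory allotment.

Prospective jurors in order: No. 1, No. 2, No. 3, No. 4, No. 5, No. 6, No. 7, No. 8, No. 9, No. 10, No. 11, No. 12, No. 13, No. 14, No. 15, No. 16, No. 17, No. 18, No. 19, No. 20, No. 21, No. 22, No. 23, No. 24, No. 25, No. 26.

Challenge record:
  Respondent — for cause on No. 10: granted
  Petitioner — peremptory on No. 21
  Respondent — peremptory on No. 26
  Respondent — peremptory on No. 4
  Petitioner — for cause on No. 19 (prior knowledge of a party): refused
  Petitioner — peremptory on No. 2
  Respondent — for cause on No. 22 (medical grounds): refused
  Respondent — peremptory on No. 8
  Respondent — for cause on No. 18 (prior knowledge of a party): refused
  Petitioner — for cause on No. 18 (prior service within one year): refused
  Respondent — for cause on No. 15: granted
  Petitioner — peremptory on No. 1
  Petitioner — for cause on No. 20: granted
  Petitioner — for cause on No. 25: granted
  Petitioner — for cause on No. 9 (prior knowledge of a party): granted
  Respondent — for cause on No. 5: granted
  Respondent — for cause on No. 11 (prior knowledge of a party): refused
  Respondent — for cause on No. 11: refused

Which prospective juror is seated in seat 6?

13

Removed: #1, #2, #4, #5, #8, #9, #10, #15, #20, #21, #25, #26. (#11, #18, #19, #22 stay — for-cause denied.)
Filling seats in venire order through position 6: #3, #6, #7, #11, #12, #13.
So seat 6 is #13.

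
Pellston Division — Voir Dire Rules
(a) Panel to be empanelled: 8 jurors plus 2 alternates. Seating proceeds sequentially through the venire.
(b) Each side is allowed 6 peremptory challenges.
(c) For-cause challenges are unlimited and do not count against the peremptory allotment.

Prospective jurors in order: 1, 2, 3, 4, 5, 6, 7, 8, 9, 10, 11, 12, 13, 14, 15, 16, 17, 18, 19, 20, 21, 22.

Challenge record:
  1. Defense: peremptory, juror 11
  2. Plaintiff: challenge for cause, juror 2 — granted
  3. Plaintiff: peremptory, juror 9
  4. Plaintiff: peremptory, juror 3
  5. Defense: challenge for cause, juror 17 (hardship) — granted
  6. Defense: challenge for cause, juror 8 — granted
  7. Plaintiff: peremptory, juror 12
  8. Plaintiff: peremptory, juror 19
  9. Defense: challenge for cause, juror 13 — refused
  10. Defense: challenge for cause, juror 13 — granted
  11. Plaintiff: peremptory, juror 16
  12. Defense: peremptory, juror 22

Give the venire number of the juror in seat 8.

15

Removed: #2, #3, #8, #9, #11, #12, #13, #16, #17, #19, #22.
Filling seats in venire order through position 8: #1, #4, #5, #6, #7, #10, #14, #15.
So seat 8 is #15.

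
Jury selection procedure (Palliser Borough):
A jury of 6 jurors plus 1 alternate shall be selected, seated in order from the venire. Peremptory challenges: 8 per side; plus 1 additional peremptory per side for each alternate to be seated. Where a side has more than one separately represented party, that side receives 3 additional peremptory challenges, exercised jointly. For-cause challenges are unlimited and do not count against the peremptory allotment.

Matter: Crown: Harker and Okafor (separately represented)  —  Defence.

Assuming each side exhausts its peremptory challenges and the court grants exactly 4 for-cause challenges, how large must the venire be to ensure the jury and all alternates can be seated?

32

Seats to fill: 6 + 1 alternates = 7.
Peremptories — Crown: 8 + 1×1 + 3 = 12; Defence: 8 + 1×1 = 9; total 21.
For-cause removals: 4.
Minimum venire: 7 + 21 + 4 = 32.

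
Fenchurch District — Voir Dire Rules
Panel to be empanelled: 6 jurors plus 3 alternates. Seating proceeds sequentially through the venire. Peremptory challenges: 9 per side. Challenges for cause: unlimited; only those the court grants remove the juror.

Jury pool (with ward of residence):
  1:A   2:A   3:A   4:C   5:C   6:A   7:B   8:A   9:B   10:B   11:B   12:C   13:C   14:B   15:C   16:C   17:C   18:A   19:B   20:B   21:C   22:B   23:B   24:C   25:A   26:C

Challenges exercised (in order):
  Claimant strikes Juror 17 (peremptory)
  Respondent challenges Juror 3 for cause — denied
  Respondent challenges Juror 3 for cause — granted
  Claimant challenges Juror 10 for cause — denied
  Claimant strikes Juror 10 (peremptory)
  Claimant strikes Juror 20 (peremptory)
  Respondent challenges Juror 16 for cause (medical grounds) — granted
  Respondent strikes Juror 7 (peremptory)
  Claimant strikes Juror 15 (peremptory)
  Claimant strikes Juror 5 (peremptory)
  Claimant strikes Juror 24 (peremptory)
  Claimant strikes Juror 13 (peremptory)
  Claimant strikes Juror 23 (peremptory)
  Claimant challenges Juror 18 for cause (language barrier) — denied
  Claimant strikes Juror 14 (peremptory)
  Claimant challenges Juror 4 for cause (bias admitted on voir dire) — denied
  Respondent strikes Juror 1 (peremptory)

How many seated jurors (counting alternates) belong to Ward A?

Removed: #1, #3, #5, #7, #10, #13, #14, #15, #16, #17, #20, #23, #24.
Seated (9 incl. alternates): #2, #4, #6, #8, #9, #11, #12, #18, #19.
Of those, in Ward A: #2, #6, #8, #18 → 4.

4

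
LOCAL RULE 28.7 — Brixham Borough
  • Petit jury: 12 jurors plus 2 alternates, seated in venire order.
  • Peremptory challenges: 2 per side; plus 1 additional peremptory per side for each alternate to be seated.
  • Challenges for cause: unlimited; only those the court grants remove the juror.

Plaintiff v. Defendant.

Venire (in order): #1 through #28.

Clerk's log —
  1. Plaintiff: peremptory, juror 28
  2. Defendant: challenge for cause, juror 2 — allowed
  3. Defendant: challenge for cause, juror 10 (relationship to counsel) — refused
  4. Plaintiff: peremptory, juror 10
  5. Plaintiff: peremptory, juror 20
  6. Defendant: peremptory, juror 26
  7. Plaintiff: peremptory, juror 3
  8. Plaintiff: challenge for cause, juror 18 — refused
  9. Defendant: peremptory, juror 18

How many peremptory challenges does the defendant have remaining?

Defendant allotment: 2 base + 1 × 2 alternates = 4.
Defendant peremptories used: #26, #18 — 2 (for-cause on #2, #10 don't count).
Remaining: 4 − 2 = 2.

2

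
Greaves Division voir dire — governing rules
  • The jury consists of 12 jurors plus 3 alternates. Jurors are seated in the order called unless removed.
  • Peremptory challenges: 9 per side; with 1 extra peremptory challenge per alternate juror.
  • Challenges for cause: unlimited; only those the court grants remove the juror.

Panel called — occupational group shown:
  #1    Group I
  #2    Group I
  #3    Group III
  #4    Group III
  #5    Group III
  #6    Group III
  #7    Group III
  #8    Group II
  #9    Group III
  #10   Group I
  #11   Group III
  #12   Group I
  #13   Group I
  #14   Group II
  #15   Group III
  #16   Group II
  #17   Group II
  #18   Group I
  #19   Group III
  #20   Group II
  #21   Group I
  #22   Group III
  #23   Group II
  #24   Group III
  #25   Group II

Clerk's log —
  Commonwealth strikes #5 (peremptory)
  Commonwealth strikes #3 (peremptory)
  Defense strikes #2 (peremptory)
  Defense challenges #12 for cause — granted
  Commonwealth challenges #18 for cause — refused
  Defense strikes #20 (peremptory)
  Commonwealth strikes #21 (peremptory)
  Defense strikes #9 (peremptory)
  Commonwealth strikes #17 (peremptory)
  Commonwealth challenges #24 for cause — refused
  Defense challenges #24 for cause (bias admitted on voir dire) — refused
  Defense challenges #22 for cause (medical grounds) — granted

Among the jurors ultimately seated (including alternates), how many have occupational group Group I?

Removed: #2, #3, #5, #9, #12, #17, #20, #21, #22.
Seated (15 incl. alternates): #1, #4, #6, #7, #8, #10, #11, #13, #14, #15, #16, #18, #19, #23, #24.
Of those, in Group I: #1, #10, #13, #18 → 4.

4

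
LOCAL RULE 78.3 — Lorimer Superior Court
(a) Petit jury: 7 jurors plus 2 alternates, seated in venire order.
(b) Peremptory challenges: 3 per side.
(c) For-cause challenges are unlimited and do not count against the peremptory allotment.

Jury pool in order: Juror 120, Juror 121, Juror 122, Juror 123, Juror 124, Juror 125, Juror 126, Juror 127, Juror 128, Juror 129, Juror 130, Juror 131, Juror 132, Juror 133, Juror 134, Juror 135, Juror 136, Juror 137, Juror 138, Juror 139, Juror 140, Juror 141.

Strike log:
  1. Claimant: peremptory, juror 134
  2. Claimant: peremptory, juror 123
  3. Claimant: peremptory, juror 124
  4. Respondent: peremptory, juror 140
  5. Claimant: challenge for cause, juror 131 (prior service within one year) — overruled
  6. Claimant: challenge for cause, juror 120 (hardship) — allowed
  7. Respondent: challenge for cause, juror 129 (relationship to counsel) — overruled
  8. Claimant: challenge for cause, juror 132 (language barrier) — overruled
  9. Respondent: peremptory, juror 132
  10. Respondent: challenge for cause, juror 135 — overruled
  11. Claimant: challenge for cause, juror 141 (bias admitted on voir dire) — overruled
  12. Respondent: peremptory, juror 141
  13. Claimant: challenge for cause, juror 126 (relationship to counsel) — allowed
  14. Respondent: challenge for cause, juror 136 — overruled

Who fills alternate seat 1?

131

Removed: #120, #123, #124, #126, #132, #134, #140, #141. (#129, #131, #135, #136 stay — for-cause denied.)
Seating in order: seats 1–7 → #121, #122, #125, #127, #128, #129, #130; alternates → #131, #133.
So alternate 1 is #131.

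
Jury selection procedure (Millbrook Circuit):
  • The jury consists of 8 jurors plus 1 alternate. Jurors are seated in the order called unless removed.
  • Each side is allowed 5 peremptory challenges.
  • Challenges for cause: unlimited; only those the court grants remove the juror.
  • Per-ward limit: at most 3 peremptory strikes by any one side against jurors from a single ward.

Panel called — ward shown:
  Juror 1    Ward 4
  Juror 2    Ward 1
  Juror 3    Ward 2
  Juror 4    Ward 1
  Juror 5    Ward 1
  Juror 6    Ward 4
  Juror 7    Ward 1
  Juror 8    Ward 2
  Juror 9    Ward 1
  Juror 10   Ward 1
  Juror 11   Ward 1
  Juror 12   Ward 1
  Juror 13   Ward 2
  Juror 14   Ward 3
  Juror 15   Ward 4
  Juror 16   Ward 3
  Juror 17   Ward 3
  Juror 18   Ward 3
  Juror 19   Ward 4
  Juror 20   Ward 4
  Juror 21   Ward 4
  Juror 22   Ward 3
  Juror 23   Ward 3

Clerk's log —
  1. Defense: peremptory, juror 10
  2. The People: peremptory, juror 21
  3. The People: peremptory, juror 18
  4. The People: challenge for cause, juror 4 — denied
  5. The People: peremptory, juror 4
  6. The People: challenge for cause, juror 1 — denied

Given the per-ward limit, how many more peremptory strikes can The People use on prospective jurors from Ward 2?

2

The People peremptories so far: #21, #18, #4 — 3 of 5 used, 2 left overall.
Against Ward 2: none yet — per-ward cap 3 leaves 3.
Binding limit: min(2, 3) = 2.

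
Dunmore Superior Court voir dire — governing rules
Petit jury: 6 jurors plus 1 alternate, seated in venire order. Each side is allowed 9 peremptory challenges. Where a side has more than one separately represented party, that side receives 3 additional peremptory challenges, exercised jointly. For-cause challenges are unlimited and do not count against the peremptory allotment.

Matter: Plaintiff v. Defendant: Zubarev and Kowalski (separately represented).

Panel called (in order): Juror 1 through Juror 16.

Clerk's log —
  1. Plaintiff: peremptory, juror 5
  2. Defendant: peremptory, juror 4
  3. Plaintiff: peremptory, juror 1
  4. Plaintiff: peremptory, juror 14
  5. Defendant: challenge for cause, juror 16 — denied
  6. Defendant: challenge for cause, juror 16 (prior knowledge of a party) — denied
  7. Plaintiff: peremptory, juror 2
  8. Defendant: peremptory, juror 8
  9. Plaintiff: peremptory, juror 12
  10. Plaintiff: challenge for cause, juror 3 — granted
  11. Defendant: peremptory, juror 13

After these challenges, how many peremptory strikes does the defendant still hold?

Defendant allotment: 9 base + 3 multi-party = 12.
Defendant peremptories used: #4, #8, #13 — 3 (for-cause on #16, #16 don't count).
Remaining: 12 − 3 = 9.

9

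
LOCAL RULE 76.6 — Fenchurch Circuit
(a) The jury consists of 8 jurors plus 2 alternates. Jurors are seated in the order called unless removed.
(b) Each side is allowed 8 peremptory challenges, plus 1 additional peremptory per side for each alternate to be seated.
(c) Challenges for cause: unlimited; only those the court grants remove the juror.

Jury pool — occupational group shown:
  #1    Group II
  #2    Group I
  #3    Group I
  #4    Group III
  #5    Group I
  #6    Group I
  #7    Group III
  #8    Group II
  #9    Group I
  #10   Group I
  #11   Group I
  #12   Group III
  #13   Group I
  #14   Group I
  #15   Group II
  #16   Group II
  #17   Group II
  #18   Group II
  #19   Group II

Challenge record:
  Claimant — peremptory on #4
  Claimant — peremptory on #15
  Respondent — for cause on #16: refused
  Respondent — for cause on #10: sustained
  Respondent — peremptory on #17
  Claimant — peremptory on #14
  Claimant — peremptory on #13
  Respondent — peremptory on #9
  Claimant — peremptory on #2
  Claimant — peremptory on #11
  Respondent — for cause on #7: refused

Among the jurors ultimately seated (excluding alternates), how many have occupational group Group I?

Removed: #2, #4, #9, #10, #11, #13, #14, #15, #17.
Seated jurors 1–8: #1, #3, #5, #6, #7, #8, #12, #16 (alternates #18, #19 not counted).
Of those, in Group I: #3, #5, #6 → 3.

3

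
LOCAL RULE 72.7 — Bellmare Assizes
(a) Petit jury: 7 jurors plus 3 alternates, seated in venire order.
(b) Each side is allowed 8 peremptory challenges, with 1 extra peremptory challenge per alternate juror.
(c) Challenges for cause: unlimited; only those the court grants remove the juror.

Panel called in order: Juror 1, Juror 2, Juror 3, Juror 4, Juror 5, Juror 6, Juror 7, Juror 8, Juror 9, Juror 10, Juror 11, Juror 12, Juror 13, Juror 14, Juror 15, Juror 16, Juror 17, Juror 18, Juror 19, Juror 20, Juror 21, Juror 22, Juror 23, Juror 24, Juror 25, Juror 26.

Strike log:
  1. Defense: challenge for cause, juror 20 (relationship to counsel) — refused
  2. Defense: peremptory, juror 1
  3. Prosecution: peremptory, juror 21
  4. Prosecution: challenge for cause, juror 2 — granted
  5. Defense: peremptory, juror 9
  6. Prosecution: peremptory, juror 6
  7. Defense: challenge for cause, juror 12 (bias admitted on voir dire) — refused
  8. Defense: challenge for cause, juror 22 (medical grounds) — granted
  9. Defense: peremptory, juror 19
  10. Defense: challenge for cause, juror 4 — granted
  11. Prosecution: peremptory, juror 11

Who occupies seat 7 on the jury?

13

Removed: #1, #2, #4, #6, #9, #11, #19, #21, #22. (#12, #20 stay — for-cause denied.)
Seating in order: seats 1–7 → #3, #5, #7, #8, #10, #12, #13; alternates → #14, #15, #16.
So seat 7 is #13.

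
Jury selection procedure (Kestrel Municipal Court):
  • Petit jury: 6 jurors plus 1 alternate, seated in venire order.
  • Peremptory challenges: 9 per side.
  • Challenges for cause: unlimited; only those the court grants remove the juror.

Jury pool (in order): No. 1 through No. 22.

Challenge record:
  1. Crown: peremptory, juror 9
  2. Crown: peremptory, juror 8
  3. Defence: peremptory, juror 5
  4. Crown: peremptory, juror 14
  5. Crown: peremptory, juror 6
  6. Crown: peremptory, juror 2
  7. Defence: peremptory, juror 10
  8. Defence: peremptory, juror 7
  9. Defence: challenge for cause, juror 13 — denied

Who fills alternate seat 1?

15

Removed: #2, #5, #6, #7, #8, #9, #10, #14. (#13 stays — for-cause denied.)
Seating in order: seats 1–6 → #1, #3, #4, #11, #12, #13; alternates → #15.
So alternate 1 is #15.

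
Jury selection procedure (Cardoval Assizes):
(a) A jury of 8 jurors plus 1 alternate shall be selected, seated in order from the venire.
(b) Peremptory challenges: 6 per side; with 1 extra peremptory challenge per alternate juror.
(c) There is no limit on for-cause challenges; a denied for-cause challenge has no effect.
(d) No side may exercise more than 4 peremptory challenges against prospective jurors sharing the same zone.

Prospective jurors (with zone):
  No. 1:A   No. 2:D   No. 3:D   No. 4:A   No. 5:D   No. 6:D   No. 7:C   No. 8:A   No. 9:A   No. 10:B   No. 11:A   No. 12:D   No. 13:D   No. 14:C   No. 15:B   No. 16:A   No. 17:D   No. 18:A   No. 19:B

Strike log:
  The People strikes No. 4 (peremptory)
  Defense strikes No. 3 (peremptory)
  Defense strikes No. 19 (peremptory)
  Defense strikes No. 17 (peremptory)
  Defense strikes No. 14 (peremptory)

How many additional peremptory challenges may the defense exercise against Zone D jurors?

2

Defense peremptories so far: #3, #19, #17, #14 — 4 of 7 used, 3 left overall.
Against Zone D: #3, #17 — 2 used; per-zone cap 4 leaves 2.
Binding limit: min(3, 2) = 2.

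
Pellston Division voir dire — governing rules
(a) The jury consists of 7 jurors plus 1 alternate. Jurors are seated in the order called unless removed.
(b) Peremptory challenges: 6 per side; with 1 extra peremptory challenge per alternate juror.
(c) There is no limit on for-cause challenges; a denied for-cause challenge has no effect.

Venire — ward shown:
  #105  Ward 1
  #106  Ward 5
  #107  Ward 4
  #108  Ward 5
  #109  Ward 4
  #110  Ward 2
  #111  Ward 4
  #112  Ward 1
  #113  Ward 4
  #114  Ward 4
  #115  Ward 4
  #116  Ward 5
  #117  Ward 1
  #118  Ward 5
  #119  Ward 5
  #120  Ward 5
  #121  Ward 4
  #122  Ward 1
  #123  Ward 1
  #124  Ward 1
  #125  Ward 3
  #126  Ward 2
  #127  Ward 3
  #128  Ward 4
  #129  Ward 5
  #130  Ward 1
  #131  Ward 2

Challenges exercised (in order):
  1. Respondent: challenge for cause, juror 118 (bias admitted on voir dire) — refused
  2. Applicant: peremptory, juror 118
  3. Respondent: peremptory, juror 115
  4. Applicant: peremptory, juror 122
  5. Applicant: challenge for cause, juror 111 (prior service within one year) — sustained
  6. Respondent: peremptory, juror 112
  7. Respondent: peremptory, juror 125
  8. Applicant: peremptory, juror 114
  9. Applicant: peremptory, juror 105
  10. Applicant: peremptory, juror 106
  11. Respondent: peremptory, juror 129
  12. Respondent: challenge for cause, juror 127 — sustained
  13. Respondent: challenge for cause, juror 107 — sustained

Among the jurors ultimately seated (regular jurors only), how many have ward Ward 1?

1

Removed: #105, #106, #107, #111, #112, #114, #115, #118, #122, #125, #127, #129.
Seated jurors 1–7: #108, #109, #110, #113, #116, #117, #119 (alternates #120 not counted).
Of those, in Ward 1: #117 → 1.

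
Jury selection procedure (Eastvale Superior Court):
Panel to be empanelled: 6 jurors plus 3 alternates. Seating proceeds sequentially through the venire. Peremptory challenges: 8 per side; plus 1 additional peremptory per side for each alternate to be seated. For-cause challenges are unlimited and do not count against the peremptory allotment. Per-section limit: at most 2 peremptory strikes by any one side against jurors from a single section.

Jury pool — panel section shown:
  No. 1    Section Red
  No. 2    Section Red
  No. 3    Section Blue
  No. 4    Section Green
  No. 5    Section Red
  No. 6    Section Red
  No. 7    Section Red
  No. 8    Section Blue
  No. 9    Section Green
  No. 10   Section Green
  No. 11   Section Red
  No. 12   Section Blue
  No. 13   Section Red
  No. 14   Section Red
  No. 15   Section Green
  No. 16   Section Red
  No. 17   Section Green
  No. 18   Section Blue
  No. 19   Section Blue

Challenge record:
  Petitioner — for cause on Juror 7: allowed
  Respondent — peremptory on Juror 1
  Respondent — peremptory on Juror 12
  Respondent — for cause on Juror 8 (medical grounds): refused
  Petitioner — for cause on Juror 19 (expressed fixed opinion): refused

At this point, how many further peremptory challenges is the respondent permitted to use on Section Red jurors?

1

Respondent peremptories so far: #1, #12 — 2 of 11 used, 9 left overall.
Against Section Red: #1 — 1 used; per-section cap 2 leaves 1.
Binding limit: min(9, 1) = 1.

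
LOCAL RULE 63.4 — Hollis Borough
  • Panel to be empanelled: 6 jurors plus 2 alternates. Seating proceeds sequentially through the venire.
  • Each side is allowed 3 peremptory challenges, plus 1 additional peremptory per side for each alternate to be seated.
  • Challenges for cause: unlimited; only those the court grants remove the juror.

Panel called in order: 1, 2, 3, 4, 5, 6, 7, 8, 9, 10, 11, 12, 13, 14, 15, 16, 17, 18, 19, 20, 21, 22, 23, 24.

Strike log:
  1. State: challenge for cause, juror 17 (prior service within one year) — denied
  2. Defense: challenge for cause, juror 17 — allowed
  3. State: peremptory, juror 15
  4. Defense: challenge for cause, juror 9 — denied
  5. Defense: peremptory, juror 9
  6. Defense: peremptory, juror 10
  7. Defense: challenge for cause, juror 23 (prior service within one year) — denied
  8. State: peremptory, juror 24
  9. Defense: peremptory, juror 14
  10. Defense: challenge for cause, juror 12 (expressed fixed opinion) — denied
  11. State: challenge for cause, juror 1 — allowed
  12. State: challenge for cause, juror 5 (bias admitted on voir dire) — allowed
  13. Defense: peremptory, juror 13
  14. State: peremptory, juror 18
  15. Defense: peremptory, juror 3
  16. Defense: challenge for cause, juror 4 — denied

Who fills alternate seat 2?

16

Removed: #1, #3, #5, #9, #10, #13, #14, #15, #17, #18, #24. (#4, #12, #23 stay — for-cause denied.)
Seating in order: seats 1–6 → #2, #4, #6, #7, #8, #11; alternates → #12, #16.
So alternate 2 is #16.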